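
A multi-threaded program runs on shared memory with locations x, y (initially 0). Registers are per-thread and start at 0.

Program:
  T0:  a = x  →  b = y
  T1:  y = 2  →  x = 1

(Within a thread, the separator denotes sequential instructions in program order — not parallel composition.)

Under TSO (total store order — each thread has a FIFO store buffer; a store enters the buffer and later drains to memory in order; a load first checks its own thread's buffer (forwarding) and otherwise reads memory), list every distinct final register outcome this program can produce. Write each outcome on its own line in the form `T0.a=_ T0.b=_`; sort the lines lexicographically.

outcome vector order: (T0.a,T0.b)
|TSO outcomes| = 3

T0.a=0 T0.b=0
T0.a=0 T0.b=2
T0.a=1 T0.b=2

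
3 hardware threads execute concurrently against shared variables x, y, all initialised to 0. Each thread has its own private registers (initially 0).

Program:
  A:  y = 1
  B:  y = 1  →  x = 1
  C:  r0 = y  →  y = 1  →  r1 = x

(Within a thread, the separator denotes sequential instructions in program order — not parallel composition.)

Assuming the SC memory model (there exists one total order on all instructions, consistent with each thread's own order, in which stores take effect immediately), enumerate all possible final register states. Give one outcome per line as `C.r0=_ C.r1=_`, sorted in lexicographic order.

outcome vector order: (C.r0,C.r1)
|SC outcomes| = 4

C.r0=0 C.r1=0
C.r0=0 C.r1=1
C.r0=1 C.r1=0
C.r0=1 C.r1=1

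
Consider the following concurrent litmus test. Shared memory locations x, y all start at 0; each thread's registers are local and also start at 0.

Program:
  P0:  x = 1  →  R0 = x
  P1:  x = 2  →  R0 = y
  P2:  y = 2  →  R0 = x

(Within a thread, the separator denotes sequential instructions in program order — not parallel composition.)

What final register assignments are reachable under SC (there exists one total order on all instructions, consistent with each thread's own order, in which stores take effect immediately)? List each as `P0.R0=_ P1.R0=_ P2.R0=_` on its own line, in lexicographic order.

P0.R0=1 P1.R0=0 P2.R0=1
P0.R0=1 P1.R0=0 P2.R0=2
P0.R0=1 P1.R0=2 P2.R0=0
P0.R0=1 P1.R0=2 P2.R0=1
P0.R0=1 P1.R0=2 P2.R0=2
P0.R0=2 P1.R0=0 P2.R0=2
P0.R0=2 P1.R0=2 P2.R0=0
P0.R0=2 P1.R0=2 P2.R0=1
P0.R0=2 P1.R0=2 P2.R0=2

outcome vector order: (P0.R0,P1.R0,P2.R0)
|SC outcomes| = 9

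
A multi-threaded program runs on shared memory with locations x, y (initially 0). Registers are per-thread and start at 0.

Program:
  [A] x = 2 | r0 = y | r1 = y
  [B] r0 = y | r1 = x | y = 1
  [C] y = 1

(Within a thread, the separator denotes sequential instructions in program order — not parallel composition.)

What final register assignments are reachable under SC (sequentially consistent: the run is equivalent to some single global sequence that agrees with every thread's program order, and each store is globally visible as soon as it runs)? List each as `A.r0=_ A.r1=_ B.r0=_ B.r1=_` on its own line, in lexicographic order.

outcome vector order: (A.r0,A.r1,B.r0,B.r1)
|SC outcomes| = 10

A.r0=0 A.r1=0 B.r0=0 B.r1=0
A.r0=0 A.r1=0 B.r0=0 B.r1=2
A.r0=0 A.r1=0 B.r0=1 B.r1=2
A.r0=0 A.r1=1 B.r0=0 B.r1=0
A.r0=0 A.r1=1 B.r0=0 B.r1=2
A.r0=0 A.r1=1 B.r0=1 B.r1=2
A.r0=1 A.r1=1 B.r0=0 B.r1=0
A.r0=1 A.r1=1 B.r0=0 B.r1=2
A.r0=1 A.r1=1 B.r0=1 B.r1=0
A.r0=1 A.r1=1 B.r0=1 B.r1=2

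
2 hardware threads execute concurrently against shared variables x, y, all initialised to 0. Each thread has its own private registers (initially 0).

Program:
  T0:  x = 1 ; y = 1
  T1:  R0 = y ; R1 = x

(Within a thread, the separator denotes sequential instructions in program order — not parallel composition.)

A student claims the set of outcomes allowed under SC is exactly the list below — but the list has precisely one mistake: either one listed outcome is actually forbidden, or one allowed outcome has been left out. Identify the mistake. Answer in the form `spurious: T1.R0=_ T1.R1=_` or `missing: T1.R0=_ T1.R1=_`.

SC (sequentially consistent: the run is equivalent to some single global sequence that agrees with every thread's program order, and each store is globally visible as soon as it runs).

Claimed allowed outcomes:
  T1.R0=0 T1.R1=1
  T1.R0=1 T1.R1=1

outcome vector order: (T1.R0,T1.R1)
SC: 3 outcomes — {<0 0> <0 1> <1 1>}
SC∖claimed = {<0 0>}

missing: T1.R0=0 T1.R1=0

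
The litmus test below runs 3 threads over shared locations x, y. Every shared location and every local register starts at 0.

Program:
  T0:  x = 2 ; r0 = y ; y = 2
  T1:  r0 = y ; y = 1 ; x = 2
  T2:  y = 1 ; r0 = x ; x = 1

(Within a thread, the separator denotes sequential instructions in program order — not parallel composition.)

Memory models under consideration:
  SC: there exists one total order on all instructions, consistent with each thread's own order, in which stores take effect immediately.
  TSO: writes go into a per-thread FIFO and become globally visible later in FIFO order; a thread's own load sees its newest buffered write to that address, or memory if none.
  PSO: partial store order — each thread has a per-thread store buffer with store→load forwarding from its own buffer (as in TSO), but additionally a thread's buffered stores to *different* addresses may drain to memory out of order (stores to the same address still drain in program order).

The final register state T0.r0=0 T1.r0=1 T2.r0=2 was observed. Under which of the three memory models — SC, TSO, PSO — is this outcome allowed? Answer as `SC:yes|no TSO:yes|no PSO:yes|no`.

SC:yes TSO:yes PSO:yes

outcome vector order: (T0.r0,T1.r0,T2.r0)
[SC] allowed = {002 012 022 100 102 110 112 120 122}
[TSO] allowed = {000 002 010 012 020 022 100 102 110 112 120 122}
[PSO] allowed = {000 002 010 012 020 022 100 102 110 112 120 122}
target 012 ∈ {SC,TSO,PSO}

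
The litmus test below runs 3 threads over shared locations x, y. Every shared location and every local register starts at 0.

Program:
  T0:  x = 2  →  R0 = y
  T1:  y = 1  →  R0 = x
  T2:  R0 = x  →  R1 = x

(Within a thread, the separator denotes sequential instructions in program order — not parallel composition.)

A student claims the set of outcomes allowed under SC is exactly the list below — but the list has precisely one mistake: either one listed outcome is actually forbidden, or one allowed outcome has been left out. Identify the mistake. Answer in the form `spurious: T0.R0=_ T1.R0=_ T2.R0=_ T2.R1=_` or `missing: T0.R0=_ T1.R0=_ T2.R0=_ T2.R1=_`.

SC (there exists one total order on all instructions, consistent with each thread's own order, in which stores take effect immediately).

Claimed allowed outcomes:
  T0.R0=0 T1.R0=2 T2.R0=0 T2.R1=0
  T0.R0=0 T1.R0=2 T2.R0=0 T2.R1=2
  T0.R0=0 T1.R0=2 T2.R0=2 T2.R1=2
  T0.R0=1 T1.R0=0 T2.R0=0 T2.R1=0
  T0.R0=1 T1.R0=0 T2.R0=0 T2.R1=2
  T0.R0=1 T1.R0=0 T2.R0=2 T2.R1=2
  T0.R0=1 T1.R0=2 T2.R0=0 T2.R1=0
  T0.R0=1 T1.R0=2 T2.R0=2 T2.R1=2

outcome vector order: (T0.R0,T1.R0,T2.R0,T2.R1)
SC: 9 outcomes — {<0 2 0 0>; <0 2 0 2>; <0 2 2 2>; <1 0 0 0>; <1 0 0 2>; <1 0 2 2>; <1 2 0 0>; <1 2 0 2>; <1 2 2 2>}
SC∖claimed = {<1 2 0 2>}

missing: T0.R0=1 T1.R0=2 T2.R0=0 T2.R1=2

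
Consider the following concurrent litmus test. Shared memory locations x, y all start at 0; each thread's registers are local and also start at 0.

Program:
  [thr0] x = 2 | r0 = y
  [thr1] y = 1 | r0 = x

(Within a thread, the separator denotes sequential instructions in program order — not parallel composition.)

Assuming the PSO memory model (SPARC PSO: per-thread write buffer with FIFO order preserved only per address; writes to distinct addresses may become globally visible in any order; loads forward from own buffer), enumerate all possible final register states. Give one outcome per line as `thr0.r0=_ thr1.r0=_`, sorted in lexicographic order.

thr0.r0=0 thr1.r0=0
thr0.r0=0 thr1.r0=2
thr0.r0=1 thr1.r0=0
thr0.r0=1 thr1.r0=2

outcome vector order: (thr0.r0,thr1.r0)
|PSO outcomes| = 4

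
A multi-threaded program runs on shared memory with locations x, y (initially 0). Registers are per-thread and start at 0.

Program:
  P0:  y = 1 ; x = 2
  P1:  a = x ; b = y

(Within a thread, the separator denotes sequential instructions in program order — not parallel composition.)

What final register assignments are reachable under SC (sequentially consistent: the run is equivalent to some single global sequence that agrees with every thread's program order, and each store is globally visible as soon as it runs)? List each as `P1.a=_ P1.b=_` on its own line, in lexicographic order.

outcome vector order: (P1.a,P1.b)
|SC outcomes| = 3

P1.a=0 P1.b=0
P1.a=0 P1.b=1
P1.a=2 P1.b=1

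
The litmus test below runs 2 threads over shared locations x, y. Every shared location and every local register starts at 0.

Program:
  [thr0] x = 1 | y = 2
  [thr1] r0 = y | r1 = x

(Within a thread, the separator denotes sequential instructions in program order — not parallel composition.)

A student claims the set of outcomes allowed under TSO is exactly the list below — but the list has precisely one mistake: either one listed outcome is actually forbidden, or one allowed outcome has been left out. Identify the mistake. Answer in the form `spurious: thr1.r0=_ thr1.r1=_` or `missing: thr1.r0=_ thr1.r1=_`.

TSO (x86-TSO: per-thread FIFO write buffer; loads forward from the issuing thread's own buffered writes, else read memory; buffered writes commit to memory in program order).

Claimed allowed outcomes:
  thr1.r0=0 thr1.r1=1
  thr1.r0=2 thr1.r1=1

missing: thr1.r0=0 thr1.r1=0

outcome vector order: (thr1.r0,thr1.r1)
TSO (3): 00; 01; 21
TSO∖claimed = {00}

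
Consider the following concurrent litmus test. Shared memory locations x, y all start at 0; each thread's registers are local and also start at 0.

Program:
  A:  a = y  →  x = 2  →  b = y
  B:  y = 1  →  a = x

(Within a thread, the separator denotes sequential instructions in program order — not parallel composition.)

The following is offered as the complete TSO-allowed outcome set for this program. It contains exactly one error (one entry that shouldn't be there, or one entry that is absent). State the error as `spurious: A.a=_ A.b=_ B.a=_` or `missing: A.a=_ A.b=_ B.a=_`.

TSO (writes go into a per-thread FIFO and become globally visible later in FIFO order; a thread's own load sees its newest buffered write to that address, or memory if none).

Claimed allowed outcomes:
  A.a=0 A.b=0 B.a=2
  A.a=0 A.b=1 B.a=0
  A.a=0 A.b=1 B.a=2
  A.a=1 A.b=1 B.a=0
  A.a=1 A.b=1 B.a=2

missing: A.a=0 A.b=0 B.a=0

outcome vector order: (A.a,A.b,B.a)
TSO (6): <0 0 0>; <0 0 2>; <0 1 0>; <0 1 2>; <1 1 0>; <1 1 2>
TSO∖claimed = {<0 0 0>}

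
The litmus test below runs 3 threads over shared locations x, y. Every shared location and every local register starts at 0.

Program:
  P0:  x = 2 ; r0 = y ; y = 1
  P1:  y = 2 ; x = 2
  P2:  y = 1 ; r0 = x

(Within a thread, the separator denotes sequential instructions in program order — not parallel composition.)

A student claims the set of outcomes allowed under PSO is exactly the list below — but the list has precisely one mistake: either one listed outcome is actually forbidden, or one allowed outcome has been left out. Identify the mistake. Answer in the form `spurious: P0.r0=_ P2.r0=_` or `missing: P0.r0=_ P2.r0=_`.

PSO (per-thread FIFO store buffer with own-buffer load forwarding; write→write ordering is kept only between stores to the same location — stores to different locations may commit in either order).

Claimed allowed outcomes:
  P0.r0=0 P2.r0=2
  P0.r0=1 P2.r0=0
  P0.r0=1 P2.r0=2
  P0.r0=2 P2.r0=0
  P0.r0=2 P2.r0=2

missing: P0.r0=0 P2.r0=0

outcome vector order: (P0.r0,P2.r0)
under PSO → 0/0, 0/2, 1/0, 1/2, 2/0, 2/2
PSO∖claimed = {0/0}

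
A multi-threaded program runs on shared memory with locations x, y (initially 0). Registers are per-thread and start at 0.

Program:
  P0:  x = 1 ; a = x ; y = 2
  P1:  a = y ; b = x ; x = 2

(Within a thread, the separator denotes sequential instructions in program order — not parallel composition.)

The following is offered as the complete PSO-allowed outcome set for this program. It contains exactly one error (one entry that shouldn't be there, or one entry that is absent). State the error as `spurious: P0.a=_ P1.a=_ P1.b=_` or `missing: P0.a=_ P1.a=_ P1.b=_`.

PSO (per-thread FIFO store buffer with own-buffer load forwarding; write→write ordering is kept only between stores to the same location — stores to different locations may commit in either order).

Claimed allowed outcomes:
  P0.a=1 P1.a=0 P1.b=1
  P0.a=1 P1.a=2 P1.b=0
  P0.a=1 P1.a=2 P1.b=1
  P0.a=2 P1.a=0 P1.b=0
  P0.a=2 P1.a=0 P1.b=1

outcome vector order: (P0.a,P1.a,P1.b)
PSO: 6 outcomes — {(1,0,0); (1,0,1); (1,2,0); (1,2,1); (2,0,0); (2,0,1)}
PSO∖claimed = {(1,0,0)}

missing: P0.a=1 P1.a=0 P1.b=0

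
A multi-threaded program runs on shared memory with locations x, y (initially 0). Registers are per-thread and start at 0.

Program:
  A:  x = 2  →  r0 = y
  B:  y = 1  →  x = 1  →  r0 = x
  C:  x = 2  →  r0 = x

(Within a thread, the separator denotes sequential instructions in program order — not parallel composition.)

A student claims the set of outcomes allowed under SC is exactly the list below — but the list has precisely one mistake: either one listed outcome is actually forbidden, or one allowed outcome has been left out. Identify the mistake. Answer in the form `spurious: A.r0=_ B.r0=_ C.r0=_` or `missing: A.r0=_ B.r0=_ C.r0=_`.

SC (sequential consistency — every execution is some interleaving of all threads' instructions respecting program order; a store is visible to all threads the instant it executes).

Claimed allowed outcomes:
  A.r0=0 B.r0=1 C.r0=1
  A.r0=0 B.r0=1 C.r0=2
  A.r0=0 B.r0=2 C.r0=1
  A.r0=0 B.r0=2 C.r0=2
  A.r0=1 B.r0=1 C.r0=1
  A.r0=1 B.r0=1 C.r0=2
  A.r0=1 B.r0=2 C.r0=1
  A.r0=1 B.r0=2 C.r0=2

spurious: A.r0=0 B.r0=2 C.r0=1

outcome vector order: (A.r0,B.r0,C.r0)
SC (7): 011, 012, 022, 111, 112, 121, 122
claimed∖SC = {021}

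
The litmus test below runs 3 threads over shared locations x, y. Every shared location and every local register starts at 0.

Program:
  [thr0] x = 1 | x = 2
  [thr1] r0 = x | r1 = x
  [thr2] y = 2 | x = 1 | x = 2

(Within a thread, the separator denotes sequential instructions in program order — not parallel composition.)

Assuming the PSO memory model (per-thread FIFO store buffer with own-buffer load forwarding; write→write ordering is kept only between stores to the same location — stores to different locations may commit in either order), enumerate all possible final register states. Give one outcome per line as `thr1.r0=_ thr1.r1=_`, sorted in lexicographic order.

thr1.r0=0 thr1.r1=0
thr1.r0=0 thr1.r1=1
thr1.r0=0 thr1.r1=2
thr1.r0=1 thr1.r1=1
thr1.r0=1 thr1.r1=2
thr1.r0=2 thr1.r1=1
thr1.r0=2 thr1.r1=2

outcome vector order: (thr1.r0,thr1.r1)
|PSO outcomes| = 7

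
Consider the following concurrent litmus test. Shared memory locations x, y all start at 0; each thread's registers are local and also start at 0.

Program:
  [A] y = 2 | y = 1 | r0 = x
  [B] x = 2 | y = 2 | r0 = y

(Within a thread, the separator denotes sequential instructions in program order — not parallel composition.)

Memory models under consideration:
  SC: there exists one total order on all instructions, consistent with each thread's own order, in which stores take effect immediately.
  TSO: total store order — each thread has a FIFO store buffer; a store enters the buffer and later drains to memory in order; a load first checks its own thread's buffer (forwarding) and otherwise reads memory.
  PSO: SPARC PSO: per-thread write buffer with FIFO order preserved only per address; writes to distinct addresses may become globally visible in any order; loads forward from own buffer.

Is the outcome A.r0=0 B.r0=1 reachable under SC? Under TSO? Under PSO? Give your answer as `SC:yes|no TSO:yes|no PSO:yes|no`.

outcome vector order: (A.r0,B.r0)
under SC → 0/2, 2/1, 2/2
under TSO → 0/1, 0/2, 2/1, 2/2
under PSO → 0/1, 0/2, 2/1, 2/2
target 0/1 ∈ {TSO,PSO}

SC:no TSO:yes PSO:yes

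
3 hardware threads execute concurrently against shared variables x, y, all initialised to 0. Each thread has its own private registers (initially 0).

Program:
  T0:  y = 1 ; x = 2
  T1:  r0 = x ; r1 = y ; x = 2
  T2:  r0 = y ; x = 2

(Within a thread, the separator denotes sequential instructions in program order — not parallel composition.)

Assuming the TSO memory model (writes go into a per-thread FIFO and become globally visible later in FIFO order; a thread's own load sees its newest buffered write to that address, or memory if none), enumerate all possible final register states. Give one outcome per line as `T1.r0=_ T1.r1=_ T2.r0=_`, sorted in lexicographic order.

outcome vector order: (T1.r0,T1.r1,T2.r0)
|TSO outcomes| = 7

T1.r0=0 T1.r1=0 T2.r0=0
T1.r0=0 T1.r1=0 T2.r0=1
T1.r0=0 T1.r1=1 T2.r0=0
T1.r0=0 T1.r1=1 T2.r0=1
T1.r0=2 T1.r1=0 T2.r0=0
T1.r0=2 T1.r1=1 T2.r0=0
T1.r0=2 T1.r1=1 T2.r0=1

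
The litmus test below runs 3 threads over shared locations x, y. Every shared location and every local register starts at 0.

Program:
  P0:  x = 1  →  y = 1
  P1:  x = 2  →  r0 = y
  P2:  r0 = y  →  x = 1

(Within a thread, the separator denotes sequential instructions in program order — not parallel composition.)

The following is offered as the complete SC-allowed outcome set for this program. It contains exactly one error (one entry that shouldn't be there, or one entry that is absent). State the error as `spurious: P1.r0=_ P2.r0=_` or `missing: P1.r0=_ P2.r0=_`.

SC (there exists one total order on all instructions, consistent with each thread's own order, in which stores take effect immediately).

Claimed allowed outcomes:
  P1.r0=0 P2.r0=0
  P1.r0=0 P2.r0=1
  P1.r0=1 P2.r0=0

outcome vector order: (P1.r0,P2.r0)
[SC] allowed = {<0 0>, <0 1>, <1 0>, <1 1>}
SC∖claimed = {<1 1>}

missing: P1.r0=1 P2.r0=1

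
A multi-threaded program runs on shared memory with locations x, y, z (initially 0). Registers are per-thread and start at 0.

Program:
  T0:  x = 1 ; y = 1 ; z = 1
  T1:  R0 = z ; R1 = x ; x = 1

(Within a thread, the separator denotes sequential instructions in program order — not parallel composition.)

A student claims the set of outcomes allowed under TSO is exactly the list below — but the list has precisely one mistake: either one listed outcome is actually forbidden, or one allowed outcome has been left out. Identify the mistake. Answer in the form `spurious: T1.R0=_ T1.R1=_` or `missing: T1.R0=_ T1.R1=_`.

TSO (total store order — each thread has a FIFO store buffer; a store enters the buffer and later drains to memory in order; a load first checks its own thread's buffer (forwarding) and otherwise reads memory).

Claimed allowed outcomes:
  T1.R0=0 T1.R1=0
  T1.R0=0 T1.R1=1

missing: T1.R0=1 T1.R1=1

outcome vector order: (T1.R0,T1.R1)
under TSO → <0 0> <0 1> <1 1>
TSO∖claimed = {<1 1>}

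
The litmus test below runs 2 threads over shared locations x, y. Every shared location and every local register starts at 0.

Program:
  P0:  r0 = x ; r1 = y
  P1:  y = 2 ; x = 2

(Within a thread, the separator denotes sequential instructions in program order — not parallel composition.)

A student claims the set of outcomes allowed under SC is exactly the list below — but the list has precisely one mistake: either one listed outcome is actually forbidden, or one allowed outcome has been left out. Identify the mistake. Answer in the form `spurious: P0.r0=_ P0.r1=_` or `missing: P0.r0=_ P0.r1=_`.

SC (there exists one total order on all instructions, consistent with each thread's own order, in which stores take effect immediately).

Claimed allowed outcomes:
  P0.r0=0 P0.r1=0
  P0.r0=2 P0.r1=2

missing: P0.r0=0 P0.r1=2

outcome vector order: (P0.r0,P0.r1)
[SC] allowed = {0/0, 0/2, 2/2}
SC∖claimed = {0/2}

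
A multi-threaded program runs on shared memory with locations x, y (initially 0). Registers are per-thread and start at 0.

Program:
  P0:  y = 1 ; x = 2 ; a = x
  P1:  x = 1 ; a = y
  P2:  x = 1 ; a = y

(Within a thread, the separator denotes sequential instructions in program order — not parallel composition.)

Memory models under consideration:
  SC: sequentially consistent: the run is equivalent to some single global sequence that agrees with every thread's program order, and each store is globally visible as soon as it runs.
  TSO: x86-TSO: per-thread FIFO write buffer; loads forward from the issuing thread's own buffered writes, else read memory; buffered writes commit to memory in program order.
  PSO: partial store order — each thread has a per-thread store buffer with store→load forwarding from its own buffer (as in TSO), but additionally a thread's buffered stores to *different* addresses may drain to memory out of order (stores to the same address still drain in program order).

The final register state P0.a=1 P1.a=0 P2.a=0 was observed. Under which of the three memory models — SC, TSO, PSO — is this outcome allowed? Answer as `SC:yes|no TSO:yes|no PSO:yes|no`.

SC:no TSO:yes PSO:yes

outcome vector order: (P0.a,P1.a,P2.a)
SC (7): 101 110 111 200 201 210 211
TSO (8): 100 101 110 111 200 201 210 211
PSO (8): 100 101 110 111 200 201 210 211
target 100 ∈ {TSO,PSO}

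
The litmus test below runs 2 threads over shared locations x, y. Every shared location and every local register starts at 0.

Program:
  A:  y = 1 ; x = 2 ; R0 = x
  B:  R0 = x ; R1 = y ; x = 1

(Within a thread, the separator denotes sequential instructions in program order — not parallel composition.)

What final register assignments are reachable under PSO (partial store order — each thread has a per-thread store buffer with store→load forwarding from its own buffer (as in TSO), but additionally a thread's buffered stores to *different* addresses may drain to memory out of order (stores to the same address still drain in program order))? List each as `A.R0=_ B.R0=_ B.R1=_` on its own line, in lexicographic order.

A.R0=1 B.R0=0 B.R1=0
A.R0=1 B.R0=0 B.R1=1
A.R0=1 B.R0=2 B.R1=0
A.R0=1 B.R0=2 B.R1=1
A.R0=2 B.R0=0 B.R1=0
A.R0=2 B.R0=0 B.R1=1
A.R0=2 B.R0=2 B.R1=0
A.R0=2 B.R0=2 B.R1=1

outcome vector order: (A.R0,B.R0,B.R1)
|PSO outcomes| = 8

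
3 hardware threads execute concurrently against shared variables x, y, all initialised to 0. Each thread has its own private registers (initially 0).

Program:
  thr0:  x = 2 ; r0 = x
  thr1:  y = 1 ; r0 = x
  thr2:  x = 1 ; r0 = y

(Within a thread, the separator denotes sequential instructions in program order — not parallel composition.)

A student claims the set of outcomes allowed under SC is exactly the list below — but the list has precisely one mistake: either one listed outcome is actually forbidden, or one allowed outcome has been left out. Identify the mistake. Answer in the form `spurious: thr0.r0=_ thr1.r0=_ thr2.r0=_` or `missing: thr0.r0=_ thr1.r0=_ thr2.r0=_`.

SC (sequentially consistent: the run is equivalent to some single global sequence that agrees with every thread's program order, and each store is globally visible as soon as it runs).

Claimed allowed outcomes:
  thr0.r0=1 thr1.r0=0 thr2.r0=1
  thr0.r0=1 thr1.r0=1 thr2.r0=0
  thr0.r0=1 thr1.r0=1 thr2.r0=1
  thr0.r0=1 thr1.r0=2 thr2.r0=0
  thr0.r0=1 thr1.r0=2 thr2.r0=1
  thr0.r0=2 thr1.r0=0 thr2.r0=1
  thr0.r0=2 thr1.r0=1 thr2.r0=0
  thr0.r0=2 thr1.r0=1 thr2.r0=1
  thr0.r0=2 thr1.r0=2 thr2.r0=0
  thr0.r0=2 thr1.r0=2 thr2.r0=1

outcome vector order: (thr0.r0,thr1.r0,thr2.r0)
[SC] allowed = {<1 0 1>, <1 1 0>, <1 1 1>, <1 2 1>, <2 0 1>, <2 1 0>, <2 1 1>, <2 2 0>, <2 2 1>}
claimed∖SC = {<1 2 0>}

spurious: thr0.r0=1 thr1.r0=2 thr2.r0=0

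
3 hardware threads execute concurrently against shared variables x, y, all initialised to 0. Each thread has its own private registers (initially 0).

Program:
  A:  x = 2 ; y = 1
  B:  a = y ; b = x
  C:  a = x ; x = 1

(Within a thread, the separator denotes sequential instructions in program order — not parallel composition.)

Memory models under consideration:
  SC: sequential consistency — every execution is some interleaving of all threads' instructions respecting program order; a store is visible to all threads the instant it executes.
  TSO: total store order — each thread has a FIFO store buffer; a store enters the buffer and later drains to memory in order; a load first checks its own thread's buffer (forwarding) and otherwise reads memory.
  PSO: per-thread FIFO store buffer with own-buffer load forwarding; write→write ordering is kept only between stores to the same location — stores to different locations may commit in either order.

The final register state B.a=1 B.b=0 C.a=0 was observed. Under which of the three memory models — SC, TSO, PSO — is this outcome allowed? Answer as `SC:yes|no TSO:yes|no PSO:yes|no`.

SC:no TSO:no PSO:yes

outcome vector order: (B.a,B.b,C.a)
[SC] allowed = {<0 0 0>, <0 0 2>, <0 1 0>, <0 1 2>, <0 2 0>, <0 2 2>, <1 1 0>, <1 1 2>, <1 2 0>, <1 2 2>}
[TSO] allowed = {<0 0 0>, <0 0 2>, <0 1 0>, <0 1 2>, <0 2 0>, <0 2 2>, <1 1 0>, <1 1 2>, <1 2 0>, <1 2 2>}
[PSO] allowed = {<0 0 0>, <0 0 2>, <0 1 0>, <0 1 2>, <0 2 0>, <0 2 2>, <1 0 0>, <1 0 2>, <1 1 0>, <1 1 2>, <1 2 0>, <1 2 2>}
target <1 0 0> ∈ {PSO}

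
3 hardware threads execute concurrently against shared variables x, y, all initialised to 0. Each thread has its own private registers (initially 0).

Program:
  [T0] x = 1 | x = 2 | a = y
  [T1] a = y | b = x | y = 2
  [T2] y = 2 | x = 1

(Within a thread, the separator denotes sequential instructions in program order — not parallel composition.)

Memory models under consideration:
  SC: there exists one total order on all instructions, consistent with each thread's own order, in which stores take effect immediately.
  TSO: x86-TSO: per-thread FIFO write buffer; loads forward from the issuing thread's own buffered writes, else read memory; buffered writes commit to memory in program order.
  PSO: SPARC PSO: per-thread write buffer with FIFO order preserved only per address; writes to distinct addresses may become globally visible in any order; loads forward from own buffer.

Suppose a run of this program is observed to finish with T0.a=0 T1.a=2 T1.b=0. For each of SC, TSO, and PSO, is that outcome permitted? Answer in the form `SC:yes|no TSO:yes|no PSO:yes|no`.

SC:no TSO:yes PSO:yes

outcome vector order: (T0.a,T1.a,T1.b)
[SC] allowed = {000 001 002 021 022 200 201 202 220 221 222}
[TSO] allowed = {000 001 002 020 021 022 200 201 202 220 221 222}
[PSO] allowed = {000 001 002 020 021 022 200 201 202 220 221 222}
target 020 ∈ {TSO,PSO}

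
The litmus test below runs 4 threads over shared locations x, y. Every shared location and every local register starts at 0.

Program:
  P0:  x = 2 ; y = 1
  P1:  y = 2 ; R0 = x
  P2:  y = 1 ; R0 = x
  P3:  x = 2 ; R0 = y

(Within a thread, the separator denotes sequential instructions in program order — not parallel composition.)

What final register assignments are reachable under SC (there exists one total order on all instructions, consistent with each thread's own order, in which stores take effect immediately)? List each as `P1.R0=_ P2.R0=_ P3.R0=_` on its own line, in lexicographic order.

outcome vector order: (P1.R0,P2.R0,P3.R0)
|SC outcomes| = 9

P1.R0=0 P2.R0=0 P3.R0=1
P1.R0=0 P2.R0=0 P3.R0=2
P1.R0=0 P2.R0=2 P3.R0=1
P1.R0=0 P2.R0=2 P3.R0=2
P1.R0=2 P2.R0=0 P3.R0=1
P1.R0=2 P2.R0=0 P3.R0=2
P1.R0=2 P2.R0=2 P3.R0=0
P1.R0=2 P2.R0=2 P3.R0=1
P1.R0=2 P2.R0=2 P3.R0=2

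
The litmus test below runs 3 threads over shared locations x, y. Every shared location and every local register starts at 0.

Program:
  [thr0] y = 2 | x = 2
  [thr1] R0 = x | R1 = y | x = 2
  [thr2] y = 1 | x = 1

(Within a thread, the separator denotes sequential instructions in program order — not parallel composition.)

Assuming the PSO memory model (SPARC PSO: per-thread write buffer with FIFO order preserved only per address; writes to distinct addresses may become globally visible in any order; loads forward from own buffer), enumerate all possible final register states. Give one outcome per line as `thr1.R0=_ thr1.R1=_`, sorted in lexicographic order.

outcome vector order: (thr1.R0,thr1.R1)
|PSO outcomes| = 9

thr1.R0=0 thr1.R1=0
thr1.R0=0 thr1.R1=1
thr1.R0=0 thr1.R1=2
thr1.R0=1 thr1.R1=0
thr1.R0=1 thr1.R1=1
thr1.R0=1 thr1.R1=2
thr1.R0=2 thr1.R1=0
thr1.R0=2 thr1.R1=1
thr1.R0=2 thr1.R1=2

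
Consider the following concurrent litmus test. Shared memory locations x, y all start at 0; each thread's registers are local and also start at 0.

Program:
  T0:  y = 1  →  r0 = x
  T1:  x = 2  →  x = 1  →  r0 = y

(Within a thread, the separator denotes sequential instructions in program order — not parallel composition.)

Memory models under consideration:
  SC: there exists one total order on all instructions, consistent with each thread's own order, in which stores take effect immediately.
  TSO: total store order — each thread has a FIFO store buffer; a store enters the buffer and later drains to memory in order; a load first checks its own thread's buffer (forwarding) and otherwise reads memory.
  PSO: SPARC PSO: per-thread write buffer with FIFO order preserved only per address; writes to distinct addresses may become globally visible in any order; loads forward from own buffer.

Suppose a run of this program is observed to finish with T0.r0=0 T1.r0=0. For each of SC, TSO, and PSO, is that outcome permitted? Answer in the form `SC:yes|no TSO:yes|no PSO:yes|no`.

SC:no TSO:yes PSO:yes

outcome vector order: (T0.r0,T1.r0)
SC (4): <0 1>, <1 0>, <1 1>, <2 1>
TSO (6): <0 0>, <0 1>, <1 0>, <1 1>, <2 0>, <2 1>
PSO (6): <0 0>, <0 1>, <1 0>, <1 1>, <2 0>, <2 1>
target <0 0> ∈ {TSO,PSO}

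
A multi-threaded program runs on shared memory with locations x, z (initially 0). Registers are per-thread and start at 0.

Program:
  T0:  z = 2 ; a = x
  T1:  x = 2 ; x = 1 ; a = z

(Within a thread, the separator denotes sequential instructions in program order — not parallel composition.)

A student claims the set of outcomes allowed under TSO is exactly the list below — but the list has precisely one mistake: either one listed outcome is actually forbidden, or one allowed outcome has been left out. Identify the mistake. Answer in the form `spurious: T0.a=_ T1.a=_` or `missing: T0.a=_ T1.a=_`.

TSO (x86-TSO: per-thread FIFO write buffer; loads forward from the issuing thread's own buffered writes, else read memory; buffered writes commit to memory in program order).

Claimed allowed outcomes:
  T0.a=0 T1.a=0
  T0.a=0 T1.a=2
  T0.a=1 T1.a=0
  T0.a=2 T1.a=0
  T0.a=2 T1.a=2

missing: T0.a=1 T1.a=2

outcome vector order: (T0.a,T1.a)
TSO: 6 outcomes — {<0 0>; <0 2>; <1 0>; <1 2>; <2 0>; <2 2>}
TSO∖claimed = {<1 2>}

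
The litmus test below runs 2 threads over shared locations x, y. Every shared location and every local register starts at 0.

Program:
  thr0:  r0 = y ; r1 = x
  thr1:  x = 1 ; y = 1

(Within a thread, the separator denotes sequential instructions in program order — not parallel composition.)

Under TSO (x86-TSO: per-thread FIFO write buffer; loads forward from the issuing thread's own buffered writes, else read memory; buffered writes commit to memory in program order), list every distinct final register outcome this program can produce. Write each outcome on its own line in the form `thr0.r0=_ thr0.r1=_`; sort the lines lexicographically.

thr0.r0=0 thr0.r1=0
thr0.r0=0 thr0.r1=1
thr0.r0=1 thr0.r1=1

outcome vector order: (thr0.r0,thr0.r1)
|TSO outcomes| = 3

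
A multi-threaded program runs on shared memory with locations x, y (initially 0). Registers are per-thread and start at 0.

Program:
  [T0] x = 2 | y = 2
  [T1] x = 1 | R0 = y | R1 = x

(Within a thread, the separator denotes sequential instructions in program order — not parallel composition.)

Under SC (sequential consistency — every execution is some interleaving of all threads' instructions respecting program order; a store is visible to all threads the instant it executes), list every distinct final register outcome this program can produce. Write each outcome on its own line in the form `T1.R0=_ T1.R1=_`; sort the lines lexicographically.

outcome vector order: (T1.R0,T1.R1)
|SC outcomes| = 4

T1.R0=0 T1.R1=1
T1.R0=0 T1.R1=2
T1.R0=2 T1.R1=1
T1.R0=2 T1.R1=2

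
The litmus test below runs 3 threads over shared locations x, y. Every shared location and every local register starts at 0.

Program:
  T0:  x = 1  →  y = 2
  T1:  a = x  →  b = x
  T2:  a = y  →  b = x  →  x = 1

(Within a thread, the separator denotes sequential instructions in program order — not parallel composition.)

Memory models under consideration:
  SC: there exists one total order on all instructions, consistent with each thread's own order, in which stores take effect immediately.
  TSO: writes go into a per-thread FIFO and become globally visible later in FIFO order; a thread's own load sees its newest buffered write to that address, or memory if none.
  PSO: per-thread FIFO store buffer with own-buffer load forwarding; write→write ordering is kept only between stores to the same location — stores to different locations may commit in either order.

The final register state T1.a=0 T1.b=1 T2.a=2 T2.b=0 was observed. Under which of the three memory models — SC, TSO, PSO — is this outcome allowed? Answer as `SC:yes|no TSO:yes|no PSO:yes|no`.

outcome vector order: (T1.a,T1.b,T2.a,T2.b)
under SC → (0,0,0,0) (0,0,0,1) (0,0,2,1) (0,1,0,0) (0,1,0,1) (0,1,2,1) (1,1,0,0) (1,1,0,1) (1,1,2,1)
under TSO → (0,0,0,0) (0,0,0,1) (0,0,2,1) (0,1,0,0) (0,1,0,1) (0,1,2,1) (1,1,0,0) (1,1,0,1) (1,1,2,1)
under PSO → (0,0,0,0) (0,0,0,1) (0,0,2,0) (0,0,2,1) (0,1,0,0) (0,1,0,1) (0,1,2,0) (0,1,2,1) (1,1,0,0) (1,1,0,1) (1,1,2,0) (1,1,2,1)
target (0,1,2,0) ∈ {PSO}

SC:no TSO:no PSO:yes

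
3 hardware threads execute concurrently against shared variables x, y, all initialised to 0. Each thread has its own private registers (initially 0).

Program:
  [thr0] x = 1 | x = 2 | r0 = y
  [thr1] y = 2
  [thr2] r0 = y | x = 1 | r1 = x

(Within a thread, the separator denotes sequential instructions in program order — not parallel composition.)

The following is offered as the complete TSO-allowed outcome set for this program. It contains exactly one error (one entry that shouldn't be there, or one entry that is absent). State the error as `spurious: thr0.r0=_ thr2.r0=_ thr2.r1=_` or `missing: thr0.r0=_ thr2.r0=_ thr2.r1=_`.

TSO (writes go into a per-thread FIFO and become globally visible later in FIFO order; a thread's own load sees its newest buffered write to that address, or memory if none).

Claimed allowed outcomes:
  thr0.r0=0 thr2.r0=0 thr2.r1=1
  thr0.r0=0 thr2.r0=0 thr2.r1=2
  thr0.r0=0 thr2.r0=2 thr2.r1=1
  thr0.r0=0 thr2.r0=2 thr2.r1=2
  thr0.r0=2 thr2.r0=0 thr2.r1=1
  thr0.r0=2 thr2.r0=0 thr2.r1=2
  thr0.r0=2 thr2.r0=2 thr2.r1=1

outcome vector order: (thr0.r0,thr2.r0,thr2.r1)
under TSO → <0 0 1>; <0 0 2>; <0 2 1>; <0 2 2>; <2 0 1>; <2 0 2>; <2 2 1>; <2 2 2>
TSO∖claimed = {<2 2 2>}

missing: thr0.r0=2 thr2.r0=2 thr2.r1=2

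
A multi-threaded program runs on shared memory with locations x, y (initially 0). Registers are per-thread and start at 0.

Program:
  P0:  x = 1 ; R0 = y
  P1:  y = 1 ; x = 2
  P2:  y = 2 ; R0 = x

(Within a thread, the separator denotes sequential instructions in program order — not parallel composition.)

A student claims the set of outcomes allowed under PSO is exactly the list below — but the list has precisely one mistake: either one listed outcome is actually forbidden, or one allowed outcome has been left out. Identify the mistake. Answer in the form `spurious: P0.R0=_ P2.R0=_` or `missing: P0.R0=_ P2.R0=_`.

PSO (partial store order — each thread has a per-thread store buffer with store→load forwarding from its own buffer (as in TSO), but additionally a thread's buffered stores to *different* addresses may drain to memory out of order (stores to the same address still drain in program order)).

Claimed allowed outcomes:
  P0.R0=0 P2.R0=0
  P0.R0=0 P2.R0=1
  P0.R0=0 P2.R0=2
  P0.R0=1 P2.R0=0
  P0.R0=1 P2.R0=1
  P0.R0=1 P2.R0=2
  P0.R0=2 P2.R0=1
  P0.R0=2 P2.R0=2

outcome vector order: (P0.R0,P2.R0)
PSO: 9 outcomes — {0/0; 0/1; 0/2; 1/0; 1/1; 1/2; 2/0; 2/1; 2/2}
PSO∖claimed = {2/0}

missing: P0.R0=2 P2.R0=0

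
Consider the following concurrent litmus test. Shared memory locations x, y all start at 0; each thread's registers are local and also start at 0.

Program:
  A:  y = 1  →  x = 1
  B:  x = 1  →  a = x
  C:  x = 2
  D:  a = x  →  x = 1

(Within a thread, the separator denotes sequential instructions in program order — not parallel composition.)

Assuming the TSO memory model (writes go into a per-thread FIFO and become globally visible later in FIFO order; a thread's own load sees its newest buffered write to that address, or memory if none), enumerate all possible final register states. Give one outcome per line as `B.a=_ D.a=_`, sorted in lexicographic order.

outcome vector order: (B.a,D.a)
|TSO outcomes| = 6

B.a=1 D.a=0
B.a=1 D.a=1
B.a=1 D.a=2
B.a=2 D.a=0
B.a=2 D.a=1
B.a=2 D.a=2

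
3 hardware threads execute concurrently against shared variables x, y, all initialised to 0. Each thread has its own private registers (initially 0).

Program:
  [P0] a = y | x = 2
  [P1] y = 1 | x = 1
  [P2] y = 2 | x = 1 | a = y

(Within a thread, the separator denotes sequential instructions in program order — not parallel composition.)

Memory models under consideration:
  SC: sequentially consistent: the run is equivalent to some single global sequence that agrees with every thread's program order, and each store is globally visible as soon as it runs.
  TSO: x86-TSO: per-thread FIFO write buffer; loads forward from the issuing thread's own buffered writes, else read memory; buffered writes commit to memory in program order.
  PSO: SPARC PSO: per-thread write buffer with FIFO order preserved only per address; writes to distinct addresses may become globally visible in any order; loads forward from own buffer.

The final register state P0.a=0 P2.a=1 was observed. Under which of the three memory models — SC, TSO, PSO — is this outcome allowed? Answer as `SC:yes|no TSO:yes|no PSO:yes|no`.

outcome vector order: (P0.a,P2.a)
SC (6): <0 1>; <0 2>; <1 1>; <1 2>; <2 1>; <2 2>
TSO (6): <0 1>; <0 2>; <1 1>; <1 2>; <2 1>; <2 2>
PSO (6): <0 1>; <0 2>; <1 1>; <1 2>; <2 1>; <2 2>
target <0 1> ∈ {SC,TSO,PSO}

SC:yes TSO:yes PSO:yes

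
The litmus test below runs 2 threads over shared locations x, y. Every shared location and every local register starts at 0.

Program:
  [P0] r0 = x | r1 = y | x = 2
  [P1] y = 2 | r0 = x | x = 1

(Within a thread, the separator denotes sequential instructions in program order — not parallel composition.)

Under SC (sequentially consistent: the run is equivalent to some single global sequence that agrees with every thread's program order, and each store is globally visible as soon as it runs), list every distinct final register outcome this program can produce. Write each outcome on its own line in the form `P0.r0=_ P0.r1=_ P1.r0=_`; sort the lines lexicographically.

P0.r0=0 P0.r1=0 P1.r0=0
P0.r0=0 P0.r1=0 P1.r0=2
P0.r0=0 P0.r1=2 P1.r0=0
P0.r0=0 P0.r1=2 P1.r0=2
P0.r0=1 P0.r1=2 P1.r0=0

outcome vector order: (P0.r0,P0.r1,P1.r0)
|SC outcomes| = 5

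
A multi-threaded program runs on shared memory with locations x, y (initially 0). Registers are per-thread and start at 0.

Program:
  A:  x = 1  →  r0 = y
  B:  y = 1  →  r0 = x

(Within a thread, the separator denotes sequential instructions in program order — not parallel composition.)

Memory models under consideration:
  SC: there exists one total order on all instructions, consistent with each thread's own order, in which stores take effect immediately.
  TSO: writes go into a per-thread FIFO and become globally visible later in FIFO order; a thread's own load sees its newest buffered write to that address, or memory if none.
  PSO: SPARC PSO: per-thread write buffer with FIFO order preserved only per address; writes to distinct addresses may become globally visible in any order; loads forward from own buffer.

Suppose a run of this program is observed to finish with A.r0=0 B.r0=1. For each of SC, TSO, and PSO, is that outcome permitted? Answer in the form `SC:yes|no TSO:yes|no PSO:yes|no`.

outcome vector order: (A.r0,B.r0)
SC: 3 outcomes — {<0 1> <1 0> <1 1>}
TSO: 4 outcomes — {<0 0> <0 1> <1 0> <1 1>}
PSO: 4 outcomes — {<0 0> <0 1> <1 0> <1 1>}
target <0 1> ∈ {SC,TSO,PSO}

SC:yes TSO:yes PSO:yes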